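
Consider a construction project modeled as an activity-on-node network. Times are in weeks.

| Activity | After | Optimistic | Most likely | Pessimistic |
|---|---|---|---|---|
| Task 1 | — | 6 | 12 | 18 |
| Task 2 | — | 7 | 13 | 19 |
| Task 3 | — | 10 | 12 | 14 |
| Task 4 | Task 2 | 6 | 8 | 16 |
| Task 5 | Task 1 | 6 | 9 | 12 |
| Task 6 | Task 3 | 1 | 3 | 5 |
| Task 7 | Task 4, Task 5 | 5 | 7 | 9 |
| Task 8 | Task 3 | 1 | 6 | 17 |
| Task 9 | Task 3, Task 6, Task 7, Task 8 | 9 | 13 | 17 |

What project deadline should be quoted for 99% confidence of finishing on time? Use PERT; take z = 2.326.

49.0 weeks

te_Task 1 = (6 + 4·12 + 18)/6 = 72/6 = 12; σ²_Task 1 = ((18−6)/6)² = 4.000
te_Task 2 = (7 + 4·13 + 19)/6 = 78/6 = 13; σ²_Task 2 = ((19−7)/6)² = 4.000
te_Task 3 = (10 + 4·12 + 14)/6 = 72/6 = 12; σ²_Task 3 = ((14−10)/6)² = 0.444
te_Task 4 = (6 + 4·8 + 16)/6 = 54/6 = 9; σ²_Task 4 = ((16−6)/6)² = 2.778
te_Task 5 = (6 + 4·9 + 12)/6 = 54/6 = 9; σ²_Task 5 = ((12−6)/6)² = 1.000
te_Task 6 = (1 + 4·3 + 5)/6 = 18/6 = 3; σ²_Task 6 = ((5−1)/6)² = 0.444
te_Task 7 = (5 + 4·7 + 9)/6 = 42/6 = 7; σ²_Task 7 = ((9−5)/6)² = 0.444
te_Task 8 = (1 + 4·6 + 17)/6 = 42/6 = 7; σ²_Task 8 = ((17−1)/6)² = 7.111
te_Task 9 = (9 + 4·13 + 17)/6 = 78/6 = 13; σ²_Task 9 = ((17−9)/6)² = 1.778

Forward pass:
ES_Task 1 = 0; EF_Task 1 = 12
ES_Task 2 = 0; EF_Task 2 = 13
ES_Task 3 = 0; EF_Task 3 = 12
ES_Task 4 = 13; EF_Task 4 = 13+9 = 22
ES_Task 5 = 12; EF_Task 5 = 12+9 = 21
ES_Task 6 = 12; EF_Task 6 = 12+3 = 15
ES_Task 7 = max(EF_Task 4=22, EF_Task 5=21) = 22; EF_Task 7 = 22+7 = 29
ES_Task 8 = 12; EF_Task 8 = 12+7 = 19
ES_Task 9 = max(EF_Task 3=12, EF_Task 6=15, EF_Task 7=29, EF_Task 8=19) = 29; EF_Task 9 = 29+13 = 42
Expected project duration μ = 42 weeks. Critical path: Task 2 → Task 4 → Task 7 → Task 9.

Variance along critical path = 4.000 + 2.778 + 0.444 + 1.778 = 9.000; σ = 3.000 weeks.
D = μ + z·σ = 42 + 2.326·3.000 = 49.0 weeks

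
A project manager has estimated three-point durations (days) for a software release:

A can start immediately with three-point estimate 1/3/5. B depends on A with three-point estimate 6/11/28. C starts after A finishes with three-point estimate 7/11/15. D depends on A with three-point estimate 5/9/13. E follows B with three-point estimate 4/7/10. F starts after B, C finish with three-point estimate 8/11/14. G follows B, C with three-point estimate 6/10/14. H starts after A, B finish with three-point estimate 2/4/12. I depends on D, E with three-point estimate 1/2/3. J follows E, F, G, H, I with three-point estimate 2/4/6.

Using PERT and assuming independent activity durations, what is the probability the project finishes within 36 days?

0.899

te_A = (1 + 4·3 + 5)/6 = 18/6 = 3; σ²_A = ((5−1)/6)² = 0.444
te_B = (6 + 4·11 + 28)/6 = 78/6 = 13; σ²_B = ((28−6)/6)² = 13.444
te_C = (7 + 4·11 + 15)/6 = 66/6 = 11; σ²_C = ((15−7)/6)² = 1.778
te_D = (5 + 4·9 + 13)/6 = 54/6 = 9; σ²_D = ((13−5)/6)² = 1.778
te_E = (4 + 4·7 + 10)/6 = 42/6 = 7; σ²_E = ((10−4)/6)² = 1.000
te_F = (8 + 4·11 + 14)/6 = 66/6 = 11; σ²_F = ((14−8)/6)² = 1.000
te_G = (6 + 4·10 + 14)/6 = 60/6 = 10; σ²_G = ((14−6)/6)² = 1.778
te_H = (2 + 4·4 + 12)/6 = 30/6 = 5; σ²_H = ((12−2)/6)² = 2.778
te_I = (1 + 4·2 + 3)/6 = 12/6 = 2; σ²_I = ((3−1)/6)² = 0.111
te_J = (2 + 4·4 + 6)/6 = 24/6 = 4; σ²_J = ((6−2)/6)² = 0.444

Forward pass:
ES_A = 0; EF_A = 3
ES_B = 3; EF_B = 3+13 = 16
ES_C = 3; EF_C = 3+11 = 14
ES_D = 3; EF_D = 3+9 = 12
ES_E = 16; EF_E = 16+7 = 23
ES_F = max(EF_B=16, EF_C=14) = 16; EF_F = 16+11 = 27
ES_G = max(EF_B=16, EF_C=14) = 16; EF_G = 16+10 = 26
ES_H = max(EF_A=3, EF_B=16) = 16; EF_H = 16+5 = 21
ES_I = max(EF_D=12, EF_E=23) = 23; EF_I = 23+2 = 25
ES_J = max(EF_E=23, EF_F=27, EF_G=26, EF_H=21, EF_I=25) = 27; EF_J = 27+4 = 31
Expected project duration μ = 31 days. Critical path: A → B → F → J.

Variance along critical path = 0.444 + 13.444 + 1.000 + 0.444 = 15.333; σ = √15.333 = 3.916 days.
Z = (36 − 31) / 3.916 = 1.277
P(T ≤ 36) = Φ(1.277) ≈ 0.899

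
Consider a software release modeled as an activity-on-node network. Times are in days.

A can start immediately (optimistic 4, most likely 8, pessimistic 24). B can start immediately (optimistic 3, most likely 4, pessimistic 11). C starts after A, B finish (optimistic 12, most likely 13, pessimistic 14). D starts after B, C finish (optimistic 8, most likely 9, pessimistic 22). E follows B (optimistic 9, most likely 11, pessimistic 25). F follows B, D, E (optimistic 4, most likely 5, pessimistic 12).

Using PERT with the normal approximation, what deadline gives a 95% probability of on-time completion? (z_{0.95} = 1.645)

47.1 days

te_A = (4 + 4·8 + 24)/6 = 60/6 = 10; σ²_A = ((24−4)/6)² = 11.111
te_B = (3 + 4·4 + 11)/6 = 30/6 = 5; σ²_B = ((11−3)/6)² = 1.778
te_C = (12 + 4·13 + 14)/6 = 78/6 = 13; σ²_C = ((14−12)/6)² = 0.111
te_D = (8 + 4·9 + 22)/6 = 66/6 = 11; σ²_D = ((22−8)/6)² = 5.444
te_E = (9 + 4·11 + 25)/6 = 78/6 = 13; σ²_E = ((25−9)/6)² = 7.111
te_F = (4 + 4·5 + 12)/6 = 36/6 = 6; σ²_F = ((12−4)/6)² = 1.778

Forward pass:
ES_A = 0; EF_A = 10
ES_B = 0; EF_B = 5
ES_C = max(EF_A=10, EF_B=5) = 10; EF_C = 10+13 = 23
ES_D = max(EF_B=5, EF_C=23) = 23; EF_D = 23+11 = 34
ES_E = 5; EF_E = 5+13 = 18
ES_F = max(EF_B=5, EF_D=34, EF_E=18) = 34; EF_F = 34+6 = 40
Expected project duration μ = 40 days. Critical path: A → C → D → F.

Variance along critical path = 11.111 + 0.111 + 5.444 + 1.778 = 18.444; σ = 4.295 days.
D = μ + z·σ = 40 + 1.645·4.295 = 47.1 days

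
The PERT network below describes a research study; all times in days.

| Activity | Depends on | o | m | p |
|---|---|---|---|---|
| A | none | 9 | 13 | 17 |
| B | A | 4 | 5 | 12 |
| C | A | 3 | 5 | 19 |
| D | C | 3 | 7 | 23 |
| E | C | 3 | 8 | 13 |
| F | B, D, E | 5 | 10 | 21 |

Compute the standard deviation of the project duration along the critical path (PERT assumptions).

te_A = (9 + 4·13 + 17)/6 = 78/6 = 13; σ²_A = ((17−9)/6)² = 1.778
te_B = (4 + 4·5 + 12)/6 = 36/6 = 6; σ²_B = ((12−4)/6)² = 1.778
te_C = (3 + 4·5 + 19)/6 = 42/6 = 7; σ²_C = ((19−3)/6)² = 7.111
te_D = (3 + 4·7 + 23)/6 = 54/6 = 9; σ²_D = ((23−3)/6)² = 11.111
te_E = (3 + 4·8 + 13)/6 = 48/6 = 8; σ²_E = ((13−3)/6)² = 2.778
te_F = (5 + 4·10 + 21)/6 = 66/6 = 11; σ²_F = ((21−5)/6)² = 7.111

Forward pass:
ES_A = 0; EF_A = 13
ES_B = 13; EF_B = 13+6 = 19
ES_C = 13; EF_C = 13+7 = 20
ES_D = 20; EF_D = 20+9 = 29
ES_E = 20; EF_E = 20+8 = 28
ES_F = max(EF_B=19, EF_D=29, EF_E=28) = 29; EF_F = 29+11 = 40
Expected project duration μ = 40 days. Critical path: A → C → D → F.

Variance along critical path = 1.778 + 7.111 + 11.111 + 7.111 = 27.111
σ = √27.111 = 5.207 days

5.21 days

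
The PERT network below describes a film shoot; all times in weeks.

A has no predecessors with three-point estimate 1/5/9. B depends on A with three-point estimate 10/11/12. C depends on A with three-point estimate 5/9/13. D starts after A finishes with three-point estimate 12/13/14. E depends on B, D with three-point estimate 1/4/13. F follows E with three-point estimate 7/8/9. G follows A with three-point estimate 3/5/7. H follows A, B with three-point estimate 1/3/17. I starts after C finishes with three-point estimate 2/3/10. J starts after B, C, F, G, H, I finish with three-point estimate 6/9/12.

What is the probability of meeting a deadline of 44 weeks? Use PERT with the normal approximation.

te_A = (1 + 4·5 + 9)/6 = 30/6 = 5; σ²_A = ((9−1)/6)² = 1.778
te_B = (10 + 4·11 + 12)/6 = 66/6 = 11; σ²_B = ((12−10)/6)² = 0.111
te_C = (5 + 4·9 + 13)/6 = 54/6 = 9; σ²_C = ((13−5)/6)² = 1.778
te_D = (12 + 4·13 + 14)/6 = 78/6 = 13; σ²_D = ((14−12)/6)² = 0.111
te_E = (1 + 4·4 + 13)/6 = 30/6 = 5; σ²_E = ((13−1)/6)² = 4.000
te_F = (7 + 4·8 + 9)/6 = 48/6 = 8; σ²_F = ((9−7)/6)² = 0.111
te_G = (3 + 4·5 + 7)/6 = 30/6 = 5; σ²_G = ((7−3)/6)² = 0.444
te_H = (1 + 4·3 + 17)/6 = 30/6 = 5; σ²_H = ((17−1)/6)² = 7.111
te_I = (2 + 4·3 + 10)/6 = 24/6 = 4; σ²_I = ((10−2)/6)² = 1.778
te_J = (6 + 4·9 + 12)/6 = 54/6 = 9; σ²_J = ((12−6)/6)² = 1.000

Forward pass:
ES_A = 0; EF_A = 5
ES_B = 5; EF_B = 5+11 = 16
ES_C = 5; EF_C = 5+9 = 14
ES_D = 5; EF_D = 5+13 = 18
ES_E = max(EF_B=16, EF_D=18) = 18; EF_E = 18+5 = 23
ES_F = 23; EF_F = 23+8 = 31
ES_G = 5; EF_G = 5+5 = 10
ES_H = max(EF_A=5, EF_B=16) = 16; EF_H = 16+5 = 21
ES_I = 14; EF_I = 14+4 = 18
ES_J = max(EF_B=16, EF_C=14, EF_F=31, EF_G=10, EF_H=21, EF_I=18) = 31; EF_J = 31+9 = 40
Expected project duration μ = 40 weeks. Critical path: A → D → E → F → J.

Variance along critical path = 1.778 + 0.111 + 4.000 + 0.111 + 1.000 = 7.000; σ = √7.000 = 2.646 weeks.
Z = (44 − 40) / 2.646 = 1.512
P(T ≤ 44) = Φ(1.512) ≈ 0.935

0.935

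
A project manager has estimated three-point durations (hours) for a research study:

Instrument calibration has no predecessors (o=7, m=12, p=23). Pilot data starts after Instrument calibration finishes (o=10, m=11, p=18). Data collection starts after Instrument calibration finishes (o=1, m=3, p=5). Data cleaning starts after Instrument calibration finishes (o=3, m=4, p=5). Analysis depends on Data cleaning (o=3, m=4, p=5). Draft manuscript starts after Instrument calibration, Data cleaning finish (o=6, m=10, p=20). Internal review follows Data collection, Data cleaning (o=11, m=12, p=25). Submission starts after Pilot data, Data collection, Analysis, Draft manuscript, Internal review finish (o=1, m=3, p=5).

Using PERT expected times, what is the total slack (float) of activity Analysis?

te_Instrument calibration = (7 + 4·12 + 23)/6 = 78/6 = 13
te_Pilot data = (10 + 4·11 + 18)/6 = 72/6 = 12
te_Data collection = (1 + 4·3 + 5)/6 = 18/6 = 3
te_Data cleaning = (3 + 4·4 + 5)/6 = 24/6 = 4
te_Analysis = (3 + 4·4 + 5)/6 = 24/6 = 4
te_Draft manuscript = (6 + 4·10 + 20)/6 = 66/6 = 11
te_Internal review = (11 + 4·12 + 25)/6 = 84/6 = 14
te_Submission = (1 + 4·3 + 5)/6 = 18/6 = 3

Forward pass:
ES_Instrument calibration = 0; EF_Instrument calibration = 13
ES_Pilot data = 13; EF_Pilot data = 13+12 = 25
ES_Data collection = 13; EF_Data collection = 13+3 = 16
ES_Data cleaning = 13; EF_Data cleaning = 13+4 = 17
ES_Analysis = 17; EF_Analysis = 17+4 = 21
ES_Draft manuscript = max(EF_Instrument calibration=13, EF_Data cleaning=17) = 17; EF_Draft manuscript = 17+11 = 28
ES_Internal review = max(EF_Data collection=16, EF_Data cleaning=17) = 17; EF_Internal review = 17+14 = 31
ES_Submission = max(EF_Pilot data=25, EF_Data collection=16, EF_Analysis=21, EF_Draft manuscript=28, EF_Internal review=31) = 31; EF_Submission = 31+3 = 34
Expected project duration μ = 34 hours. Critical path: Instrument calibration → Data cleaning → Internal review → Submission.

Backward pass:
LF_Submission = 34; LS_Submission = 34−3 = 31
LF_Internal review = LS_Submission = 31; LS_Internal review = 31−14 = 17
LF_Draft manuscript = LS_Submission = 31; LS_Draft manuscript = 31−11 = 20
LF_Analysis = LS_Submission = 31; LS_Analysis = 31−4 = 27
LF_Data cleaning = min(LS_Analysis=27, LS_Draft manuscript=20, LS_Internal review=17) = 17; LS_Data cleaning = 17−4 = 13
LF_Data collection = min(LS_Internal review=17, LS_Submission=31) = 17; LS_Data collection = 17−3 = 14
LF_Pilot data = LS_Submission = 31; LS_Pilot data = 31−12 = 19
LF_Instrument calibration = min(LS_Pilot data=19, LS_Data collection=14, LS_Data cleaning=13, LS_Draft manuscript=20) = 13; LS_Instrument calibration = 13−13 = 0
Slack_Analysis = LS_Analysis − ES_Analysis = 27 − 17 = 10

10 hours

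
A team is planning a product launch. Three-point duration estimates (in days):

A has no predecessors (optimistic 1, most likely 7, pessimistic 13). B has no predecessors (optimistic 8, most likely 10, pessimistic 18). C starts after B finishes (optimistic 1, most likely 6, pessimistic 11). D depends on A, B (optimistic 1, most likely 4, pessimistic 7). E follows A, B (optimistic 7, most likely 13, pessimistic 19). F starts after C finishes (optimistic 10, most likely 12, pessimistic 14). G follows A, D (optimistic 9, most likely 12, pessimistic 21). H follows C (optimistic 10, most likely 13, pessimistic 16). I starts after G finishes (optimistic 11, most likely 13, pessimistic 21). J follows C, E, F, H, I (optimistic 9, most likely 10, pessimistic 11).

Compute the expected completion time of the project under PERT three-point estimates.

te_A = (1 + 4·7 + 13)/6 = 42/6 = 7
te_B = (8 + 4·10 + 18)/6 = 66/6 = 11
te_C = (1 + 4·6 + 11)/6 = 36/6 = 6
te_D = (1 + 4·4 + 7)/6 = 24/6 = 4
te_E = (7 + 4·13 + 19)/6 = 78/6 = 13
te_F = (10 + 4·12 + 14)/6 = 72/6 = 12
te_G = (9 + 4·12 + 21)/6 = 78/6 = 13
te_H = (10 + 4·13 + 16)/6 = 78/6 = 13
te_I = (11 + 4·13 + 21)/6 = 84/6 = 14
te_J = (9 + 4·10 + 11)/6 = 60/6 = 10

Forward pass:
ES_A = 0; EF_A = 7
ES_B = 0; EF_B = 11
ES_C = 11; EF_C = 11+6 = 17
ES_D = max(EF_A=7, EF_B=11) = 11; EF_D = 11+4 = 15
ES_E = max(EF_A=7, EF_B=11) = 11; EF_E = 11+13 = 24
ES_F = 17; EF_F = 17+12 = 29
ES_G = max(EF_A=7, EF_D=15) = 15; EF_G = 15+13 = 28
ES_H = 17; EF_H = 17+13 = 30
ES_I = 28; EF_I = 28+14 = 42
ES_J = max(EF_C=17, EF_E=24, EF_F=29, EF_H=30, EF_I=42) = 42; EF_J = 42+10 = 52
Expected project duration μ = 52 days. Critical path: B → D → G → I → J.

52 days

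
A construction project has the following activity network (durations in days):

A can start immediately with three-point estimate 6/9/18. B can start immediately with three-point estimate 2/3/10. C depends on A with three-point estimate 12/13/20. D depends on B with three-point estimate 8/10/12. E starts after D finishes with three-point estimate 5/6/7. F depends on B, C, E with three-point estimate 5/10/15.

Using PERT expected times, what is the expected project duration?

te_A = (6 + 4·9 + 18)/6 = 60/6 = 10
te_B = (2 + 4·3 + 10)/6 = 24/6 = 4
te_C = (12 + 4·13 + 20)/6 = 84/6 = 14
te_D = (8 + 4·10 + 12)/6 = 60/6 = 10
te_E = (5 + 4·6 + 7)/6 = 36/6 = 6
te_F = (5 + 4·10 + 15)/6 = 60/6 = 10

Forward pass:
ES_A = 0; EF_A = 10
ES_B = 0; EF_B = 4
ES_C = 10; EF_C = 10+14 = 24
ES_D = 4; EF_D = 4+10 = 14
ES_E = 14; EF_E = 14+6 = 20
ES_F = max(EF_B=4, EF_C=24, EF_E=20) = 24; EF_F = 24+10 = 34
Expected project duration μ = 34 days. Critical path: A → C → F.

34 days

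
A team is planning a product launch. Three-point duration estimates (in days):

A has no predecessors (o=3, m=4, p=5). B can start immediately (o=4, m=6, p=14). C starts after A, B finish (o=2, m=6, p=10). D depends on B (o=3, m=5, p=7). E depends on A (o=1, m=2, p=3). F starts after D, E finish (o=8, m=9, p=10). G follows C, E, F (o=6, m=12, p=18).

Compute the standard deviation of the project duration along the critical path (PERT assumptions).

2.71 days

te_A = (3 + 4·4 + 5)/6 = 24/6 = 4; σ²_A = ((5−3)/6)² = 0.111
te_B = (4 + 4·6 + 14)/6 = 42/6 = 7; σ²_B = ((14−4)/6)² = 2.778
te_C = (2 + 4·6 + 10)/6 = 36/6 = 6; σ²_C = ((10−2)/6)² = 1.778
te_D = (3 + 4·5 + 7)/6 = 30/6 = 5; σ²_D = ((7−3)/6)² = 0.444
te_E = (1 + 4·2 + 3)/6 = 12/6 = 2; σ²_E = ((3−1)/6)² = 0.111
te_F = (8 + 4·9 + 10)/6 = 54/6 = 9; σ²_F = ((10−8)/6)² = 0.111
te_G = (6 + 4·12 + 18)/6 = 72/6 = 12; σ²_G = ((18−6)/6)² = 4.000

Forward pass:
ES_A = 0; EF_A = 4
ES_B = 0; EF_B = 7
ES_C = max(EF_A=4, EF_B=7) = 7; EF_C = 7+6 = 13
ES_D = 7; EF_D = 7+5 = 12
ES_E = 4; EF_E = 4+2 = 6
ES_F = max(EF_D=12, EF_E=6) = 12; EF_F = 12+9 = 21
ES_G = max(EF_C=13, EF_E=6, EF_F=21) = 21; EF_G = 21+12 = 33
Expected project duration μ = 33 days. Critical path: B → D → F → G.

Variance along critical path = 2.778 + 0.444 + 0.111 + 4.000 = 7.333
σ = √7.333 = 2.708 days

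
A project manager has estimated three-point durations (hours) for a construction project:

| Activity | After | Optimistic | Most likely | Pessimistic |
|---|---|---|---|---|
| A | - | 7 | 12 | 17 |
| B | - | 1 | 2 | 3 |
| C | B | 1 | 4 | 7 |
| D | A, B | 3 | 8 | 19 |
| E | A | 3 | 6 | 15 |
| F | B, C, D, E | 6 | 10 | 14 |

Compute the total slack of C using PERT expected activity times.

te_A = (7 + 4·12 + 17)/6 = 72/6 = 12
te_B = (1 + 4·2 + 3)/6 = 12/6 = 2
te_C = (1 + 4·4 + 7)/6 = 24/6 = 4
te_D = (3 + 4·8 + 19)/6 = 54/6 = 9
te_E = (3 + 4·6 + 15)/6 = 42/6 = 7
te_F = (6 + 4·10 + 14)/6 = 60/6 = 10

Forward pass:
ES_A = 0; EF_A = 12
ES_B = 0; EF_B = 2
ES_C = 2; EF_C = 2+4 = 6
ES_D = max(EF_A=12, EF_B=2) = 12; EF_D = 12+9 = 21
ES_E = 12; EF_E = 12+7 = 19
ES_F = max(EF_B=2, EF_C=6, EF_D=21, EF_E=19) = 21; EF_F = 21+10 = 31
Expected project duration μ = 31 hours. Critical path: A → D → F.

Backward pass:
LF_F = 31; LS_F = 31−10 = 21
LF_E = LS_F = 21; LS_E = 21−7 = 14
LF_D = LS_F = 21; LS_D = 21−9 = 12
LF_C = LS_F = 21; LS_C = 21−4 = 17
LF_B = min(LS_C=17, LS_D=12, LS_F=21) = 12; LS_B = 12−2 = 10
LF_A = min(LS_D=12, LS_E=14) = 12; LS_A = 12−12 = 0
Slack_C = LS_C − ES_C = 17 − 2 = 15

15 hours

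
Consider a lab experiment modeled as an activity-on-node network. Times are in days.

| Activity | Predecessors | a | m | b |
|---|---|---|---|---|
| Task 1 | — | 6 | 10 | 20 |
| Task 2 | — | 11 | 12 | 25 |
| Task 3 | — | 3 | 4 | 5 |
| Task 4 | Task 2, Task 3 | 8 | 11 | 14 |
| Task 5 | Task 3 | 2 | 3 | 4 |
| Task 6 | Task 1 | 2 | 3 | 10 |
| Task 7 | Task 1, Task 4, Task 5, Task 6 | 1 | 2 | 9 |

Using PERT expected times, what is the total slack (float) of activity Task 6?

10 days

te_Task 1 = (6 + 4·10 + 20)/6 = 66/6 = 11
te_Task 2 = (11 + 4·12 + 25)/6 = 84/6 = 14
te_Task 3 = (3 + 4·4 + 5)/6 = 24/6 = 4
te_Task 4 = (8 + 4·11 + 14)/6 = 66/6 = 11
te_Task 5 = (2 + 4·3 + 4)/6 = 18/6 = 3
te_Task 6 = (2 + 4·3 + 10)/6 = 24/6 = 4
te_Task 7 = (1 + 4·2 + 9)/6 = 18/6 = 3

Forward pass:
ES_Task 1 = 0; EF_Task 1 = 11
ES_Task 2 = 0; EF_Task 2 = 14
ES_Task 3 = 0; EF_Task 3 = 4
ES_Task 4 = max(EF_Task 2=14, EF_Task 3=4) = 14; EF_Task 4 = 14+11 = 25
ES_Task 5 = 4; EF_Task 5 = 4+3 = 7
ES_Task 6 = 11; EF_Task 6 = 11+4 = 15
ES_Task 7 = max(EF_Task 1=11, EF_Task 4=25, EF_Task 5=7, EF_Task 6=15) = 25; EF_Task 7 = 25+3 = 28
Expected project duration μ = 28 days. Critical path: Task 2 → Task 4 → Task 7.

Backward pass:
LF_Task 7 = 28; LS_Task 7 = 28−3 = 25
LF_Task 6 = LS_Task 7 = 25; LS_Task 6 = 25−4 = 21
LF_Task 5 = LS_Task 7 = 25; LS_Task 5 = 25−3 = 22
LF_Task 4 = LS_Task 7 = 25; LS_Task 4 = 25−11 = 14
LF_Task 3 = min(LS_Task 4=14, LS_Task 5=22) = 14; LS_Task 3 = 14−4 = 10
LF_Task 2 = LS_Task 4 = 14; LS_Task 2 = 14−14 = 0
LF_Task 1 = min(LS_Task 6=21, LS_Task 7=25) = 21; LS_Task 1 = 21−11 = 10
Slack_Task 6 = LS_Task 6 − ES_Task 6 = 21 − 11 = 10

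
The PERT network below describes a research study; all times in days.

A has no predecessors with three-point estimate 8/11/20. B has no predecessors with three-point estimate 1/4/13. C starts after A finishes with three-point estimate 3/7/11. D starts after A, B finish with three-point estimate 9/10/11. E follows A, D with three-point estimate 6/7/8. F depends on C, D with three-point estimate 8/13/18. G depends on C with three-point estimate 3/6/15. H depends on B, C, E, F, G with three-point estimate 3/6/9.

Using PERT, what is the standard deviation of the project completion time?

2.81 days

te_A = (8 + 4·11 + 20)/6 = 72/6 = 12; σ²_A = ((20−8)/6)² = 4.000
te_B = (1 + 4·4 + 13)/6 = 30/6 = 5; σ²_B = ((13−1)/6)² = 4.000
te_C = (3 + 4·7 + 11)/6 = 42/6 = 7; σ²_C = ((11−3)/6)² = 1.778
te_D = (9 + 4·10 + 11)/6 = 60/6 = 10; σ²_D = ((11−9)/6)² = 0.111
te_E = (6 + 4·7 + 8)/6 = 42/6 = 7; σ²_E = ((8−6)/6)² = 0.111
te_F = (8 + 4·13 + 18)/6 = 78/6 = 13; σ²_F = ((18−8)/6)² = 2.778
te_G = (3 + 4·6 + 15)/6 = 42/6 = 7; σ²_G = ((15−3)/6)² = 4.000
te_H = (3 + 4·6 + 9)/6 = 36/6 = 6; σ²_H = ((9−3)/6)² = 1.000

Forward pass:
ES_A = 0; EF_A = 12
ES_B = 0; EF_B = 5
ES_C = 12; EF_C = 12+7 = 19
ES_D = max(EF_A=12, EF_B=5) = 12; EF_D = 12+10 = 22
ES_E = max(EF_A=12, EF_D=22) = 22; EF_E = 22+7 = 29
ES_F = max(EF_C=19, EF_D=22) = 22; EF_F = 22+13 = 35
ES_G = 19; EF_G = 19+7 = 26
ES_H = max(EF_B=5, EF_C=19, EF_E=29, EF_F=35, EF_G=26) = 35; EF_H = 35+6 = 41
Expected project duration μ = 41 days. Critical path: A → D → F → H.

Variance along critical path = 4.000 + 0.111 + 2.778 + 1.000 = 7.889
σ = √7.889 = 2.809 days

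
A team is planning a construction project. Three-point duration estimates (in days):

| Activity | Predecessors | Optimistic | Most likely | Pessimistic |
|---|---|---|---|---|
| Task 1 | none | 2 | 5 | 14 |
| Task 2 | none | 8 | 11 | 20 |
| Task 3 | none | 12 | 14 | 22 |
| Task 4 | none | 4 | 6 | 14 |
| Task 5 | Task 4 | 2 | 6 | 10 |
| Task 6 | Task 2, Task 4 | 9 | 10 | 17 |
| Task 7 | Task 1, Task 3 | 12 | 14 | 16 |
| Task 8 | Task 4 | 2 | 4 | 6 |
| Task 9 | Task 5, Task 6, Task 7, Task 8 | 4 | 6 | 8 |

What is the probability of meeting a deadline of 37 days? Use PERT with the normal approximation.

te_Task 1 = (2 + 4·5 + 14)/6 = 36/6 = 6; σ²_Task 1 = ((14−2)/6)² = 4.000
te_Task 2 = (8 + 4·11 + 20)/6 = 72/6 = 12; σ²_Task 2 = ((20−8)/6)² = 4.000
te_Task 3 = (12 + 4·14 + 22)/6 = 90/6 = 15; σ²_Task 3 = ((22−12)/6)² = 2.778
te_Task 4 = (4 + 4·6 + 14)/6 = 42/6 = 7; σ²_Task 4 = ((14−4)/6)² = 2.778
te_Task 5 = (2 + 4·6 + 10)/6 = 36/6 = 6; σ²_Task 5 = ((10−2)/6)² = 1.778
te_Task 6 = (9 + 4·10 + 17)/6 = 66/6 = 11; σ²_Task 6 = ((17−9)/6)² = 1.778
te_Task 7 = (12 + 4·14 + 16)/6 = 84/6 = 14; σ²_Task 7 = ((16−12)/6)² = 0.444
te_Task 8 = (2 + 4·4 + 6)/6 = 24/6 = 4; σ²_Task 8 = ((6−2)/6)² = 0.444
te_Task 9 = (4 + 4·6 + 8)/6 = 36/6 = 6; σ²_Task 9 = ((8−4)/6)² = 0.444

Forward pass:
ES_Task 1 = 0; EF_Task 1 = 6
ES_Task 2 = 0; EF_Task 2 = 12
ES_Task 3 = 0; EF_Task 3 = 15
ES_Task 4 = 0; EF_Task 4 = 7
ES_Task 5 = 7; EF_Task 5 = 7+6 = 13
ES_Task 6 = max(EF_Task 2=12, EF_Task 4=7) = 12; EF_Task 6 = 12+11 = 23
ES_Task 7 = max(EF_Task 1=6, EF_Task 3=15) = 15; EF_Task 7 = 15+14 = 29
ES_Task 8 = 7; EF_Task 8 = 7+4 = 11
ES_Task 9 = max(EF_Task 5=13, EF_Task 6=23, EF_Task 7=29, EF_Task 8=11) = 29; EF_Task 9 = 29+6 = 35
Expected project duration μ = 35 days. Critical path: Task 3 → Task 7 → Task 9.

Variance along critical path = 2.778 + 0.444 + 0.444 = 3.667; σ = √3.667 = 1.915 days.
Z = (37 − 35) / 1.915 = 1.044
P(T ≤ 37) = Φ(1.044) ≈ 0.852

0.852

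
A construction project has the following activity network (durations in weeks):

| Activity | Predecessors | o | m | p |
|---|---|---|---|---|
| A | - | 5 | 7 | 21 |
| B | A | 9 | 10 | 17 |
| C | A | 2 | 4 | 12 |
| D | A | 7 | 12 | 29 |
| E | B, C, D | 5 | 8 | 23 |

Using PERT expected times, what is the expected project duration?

33 weeks

te_A = (5 + 4·7 + 21)/6 = 54/6 = 9
te_B = (9 + 4·10 + 17)/6 = 66/6 = 11
te_C = (2 + 4·4 + 12)/6 = 30/6 = 5
te_D = (7 + 4·12 + 29)/6 = 84/6 = 14
te_E = (5 + 4·8 + 23)/6 = 60/6 = 10

Forward pass:
ES_A = 0; EF_A = 9
ES_B = 9; EF_B = 9+11 = 20
ES_C = 9; EF_C = 9+5 = 14
ES_D = 9; EF_D = 9+14 = 23
ES_E = max(EF_B=20, EF_C=14, EF_D=23) = 23; EF_E = 23+10 = 33
Expected project duration μ = 33 weeks. Critical path: A → D → E.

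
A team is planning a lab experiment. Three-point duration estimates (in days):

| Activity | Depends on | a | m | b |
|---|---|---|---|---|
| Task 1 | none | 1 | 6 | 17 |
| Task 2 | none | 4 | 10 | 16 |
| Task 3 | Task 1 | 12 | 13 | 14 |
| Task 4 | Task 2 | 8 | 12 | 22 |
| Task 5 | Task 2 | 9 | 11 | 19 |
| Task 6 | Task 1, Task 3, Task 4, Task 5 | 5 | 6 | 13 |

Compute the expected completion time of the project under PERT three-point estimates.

30 days

te_Task 1 = (1 + 4·6 + 17)/6 = 42/6 = 7
te_Task 2 = (4 + 4·10 + 16)/6 = 60/6 = 10
te_Task 3 = (12 + 4·13 + 14)/6 = 78/6 = 13
te_Task 4 = (8 + 4·12 + 22)/6 = 78/6 = 13
te_Task 5 = (9 + 4·11 + 19)/6 = 72/6 = 12
te_Task 6 = (5 + 4·6 + 13)/6 = 42/6 = 7

Forward pass:
ES_Task 1 = 0; EF_Task 1 = 7
ES_Task 2 = 0; EF_Task 2 = 10
ES_Task 3 = 7; EF_Task 3 = 7+13 = 20
ES_Task 4 = 10; EF_Task 4 = 10+13 = 23
ES_Task 5 = 10; EF_Task 5 = 10+12 = 22
ES_Task 6 = max(EF_Task 1=7, EF_Task 3=20, EF_Task 4=23, EF_Task 5=22) = 23; EF_Task 6 = 23+7 = 30
Expected project duration μ = 30 days. Critical path: Task 2 → Task 4 → Task 6.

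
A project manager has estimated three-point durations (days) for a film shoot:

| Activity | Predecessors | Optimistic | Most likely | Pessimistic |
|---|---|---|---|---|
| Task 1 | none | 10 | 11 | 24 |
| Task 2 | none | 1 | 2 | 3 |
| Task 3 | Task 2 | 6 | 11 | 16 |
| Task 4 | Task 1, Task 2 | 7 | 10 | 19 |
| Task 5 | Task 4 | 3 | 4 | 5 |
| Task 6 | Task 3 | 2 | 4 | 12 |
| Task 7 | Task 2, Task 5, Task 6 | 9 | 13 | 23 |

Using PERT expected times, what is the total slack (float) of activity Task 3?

te_Task 1 = (10 + 4·11 + 24)/6 = 78/6 = 13
te_Task 2 = (1 + 4·2 + 3)/6 = 12/6 = 2
te_Task 3 = (6 + 4·11 + 16)/6 = 66/6 = 11
te_Task 4 = (7 + 4·10 + 19)/6 = 66/6 = 11
te_Task 5 = (3 + 4·4 + 5)/6 = 24/6 = 4
te_Task 6 = (2 + 4·4 + 12)/6 = 30/6 = 5
te_Task 7 = (9 + 4·13 + 23)/6 = 84/6 = 14

Forward pass:
ES_Task 1 = 0; EF_Task 1 = 13
ES_Task 2 = 0; EF_Task 2 = 2
ES_Task 3 = 2; EF_Task 3 = 2+11 = 13
ES_Task 4 = max(EF_Task 1=13, EF_Task 2=2) = 13; EF_Task 4 = 13+11 = 24
ES_Task 5 = 24; EF_Task 5 = 24+4 = 28
ES_Task 6 = 13; EF_Task 6 = 13+5 = 18
ES_Task 7 = max(EF_Task 2=2, EF_Task 5=28, EF_Task 6=18) = 28; EF_Task 7 = 28+14 = 42
Expected project duration μ = 42 days. Critical path: Task 1 → Task 4 → Task 5 → Task 7.

Backward pass:
LF_Task 7 = 42; LS_Task 7 = 42−14 = 28
LF_Task 6 = LS_Task 7 = 28; LS_Task 6 = 28−5 = 23
LF_Task 5 = LS_Task 7 = 28; LS_Task 5 = 28−4 = 24
LF_Task 4 = LS_Task 5 = 24; LS_Task 4 = 24−11 = 13
LF_Task 3 = LS_Task 6 = 23; LS_Task 3 = 23−11 = 12
LF_Task 2 = min(LS_Task 3=12, LS_Task 4=13, LS_Task 7=28) = 12; LS_Task 2 = 12−2 = 10
LF_Task 1 = LS_Task 4 = 13; LS_Task 1 = 13−13 = 0
Slack_Task 3 = LS_Task 3 − ES_Task 3 = 12 − 2 = 10

10 days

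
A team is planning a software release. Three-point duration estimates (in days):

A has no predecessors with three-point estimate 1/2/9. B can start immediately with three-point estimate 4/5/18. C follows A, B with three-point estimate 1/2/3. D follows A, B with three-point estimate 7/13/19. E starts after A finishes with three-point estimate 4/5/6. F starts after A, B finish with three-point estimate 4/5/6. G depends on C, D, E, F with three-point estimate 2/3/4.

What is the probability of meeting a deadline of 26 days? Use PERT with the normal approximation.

0.834

te_A = (1 + 4·2 + 9)/6 = 18/6 = 3; σ²_A = ((9−1)/6)² = 1.778
te_B = (4 + 4·5 + 18)/6 = 42/6 = 7; σ²_B = ((18−4)/6)² = 5.444
te_C = (1 + 4·2 + 3)/6 = 12/6 = 2; σ²_C = ((3−1)/6)² = 0.111
te_D = (7 + 4·13 + 19)/6 = 78/6 = 13; σ²_D = ((19−7)/6)² = 4.000
te_E = (4 + 4·5 + 6)/6 = 30/6 = 5; σ²_E = ((6−4)/6)² = 0.111
te_F = (4 + 4·5 + 6)/6 = 30/6 = 5; σ²_F = ((6−4)/6)² = 0.111
te_G = (2 + 4·3 + 4)/6 = 18/6 = 3; σ²_G = ((4−2)/6)² = 0.111

Forward pass:
ES_A = 0; EF_A = 3
ES_B = 0; EF_B = 7
ES_C = max(EF_A=3, EF_B=7) = 7; EF_C = 7+2 = 9
ES_D = max(EF_A=3, EF_B=7) = 7; EF_D = 7+13 = 20
ES_E = 3; EF_E = 3+5 = 8
ES_F = max(EF_A=3, EF_B=7) = 7; EF_F = 7+5 = 12
ES_G = max(EF_C=9, EF_D=20, EF_E=8, EF_F=12) = 20; EF_G = 20+3 = 23
Expected project duration μ = 23 days. Critical path: B → D → G.

Variance along critical path = 5.444 + 4.000 + 0.111 = 9.556; σ = √9.556 = 3.091 days.
Z = (26 − 23) / 3.091 = 0.970
P(T ≤ 26) = Φ(0.970) ≈ 0.834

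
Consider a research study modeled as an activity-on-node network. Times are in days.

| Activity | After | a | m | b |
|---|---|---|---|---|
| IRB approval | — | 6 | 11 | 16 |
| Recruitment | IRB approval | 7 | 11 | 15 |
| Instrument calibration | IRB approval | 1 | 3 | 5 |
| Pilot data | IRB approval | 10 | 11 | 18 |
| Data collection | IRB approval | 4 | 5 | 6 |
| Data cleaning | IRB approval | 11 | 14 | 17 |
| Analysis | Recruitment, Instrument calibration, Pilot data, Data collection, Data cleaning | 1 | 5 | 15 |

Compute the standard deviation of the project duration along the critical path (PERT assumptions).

te_IRB approval = (6 + 4·11 + 16)/6 = 66/6 = 11; σ²_IRB approval = ((16−6)/6)² = 2.778
te_Recruitment = (7 + 4·11 + 15)/6 = 66/6 = 11; σ²_Recruitment = ((15−7)/6)² = 1.778
te_Instrument calibration = (1 + 4·3 + 5)/6 = 18/6 = 3; σ²_Instrument calibration = ((5−1)/6)² = 0.444
te_Pilot data = (10 + 4·11 + 18)/6 = 72/6 = 12; σ²_Pilot data = ((18−10)/6)² = 1.778
te_Data collection = (4 + 4·5 + 6)/6 = 30/6 = 5; σ²_Data collection = ((6−4)/6)² = 0.111
te_Data cleaning = (11 + 4·14 + 17)/6 = 84/6 = 14; σ²_Data cleaning = ((17−11)/6)² = 1.000
te_Analysis = (1 + 4·5 + 15)/6 = 36/6 = 6; σ²_Analysis = ((15−1)/6)² = 5.444

Forward pass:
ES_IRB approval = 0; EF_IRB approval = 11
ES_Recruitment = 11; EF_Recruitment = 11+11 = 22
ES_Instrument calibration = 11; EF_Instrument calibration = 11+3 = 14
ES_Pilot data = 11; EF_Pilot data = 11+12 = 23
ES_Data collection = 11; EF_Data collection = 11+5 = 16
ES_Data cleaning = 11; EF_Data cleaning = 11+14 = 25
ES_Analysis = max(EF_Recruitment=22, EF_Instrument calibration=14, EF_Pilot data=23, EF_Data collection=16, EF_Data cleaning=25) = 25; EF_Analysis = 25+6 = 31
Expected project duration μ = 31 days. Critical path: IRB approval → Data cleaning → Analysis.

Variance along critical path = 2.778 + 1.000 + 5.444 = 9.222
σ = √9.222 = 3.037 days

3.04 days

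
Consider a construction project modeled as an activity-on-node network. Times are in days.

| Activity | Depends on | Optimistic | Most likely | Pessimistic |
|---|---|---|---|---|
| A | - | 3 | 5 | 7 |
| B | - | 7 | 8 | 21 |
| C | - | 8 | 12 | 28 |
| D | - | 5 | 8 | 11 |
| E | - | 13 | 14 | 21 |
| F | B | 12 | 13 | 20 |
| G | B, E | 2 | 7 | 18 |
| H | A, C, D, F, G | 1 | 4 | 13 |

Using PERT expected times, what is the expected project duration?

te_A = (3 + 4·5 + 7)/6 = 30/6 = 5
te_B = (7 + 4·8 + 21)/6 = 60/6 = 10
te_C = (8 + 4·12 + 28)/6 = 84/6 = 14
te_D = (5 + 4·8 + 11)/6 = 48/6 = 8
te_E = (13 + 4·14 + 21)/6 = 90/6 = 15
te_F = (12 + 4·13 + 20)/6 = 84/6 = 14
te_G = (2 + 4·7 + 18)/6 = 48/6 = 8
te_H = (1 + 4·4 + 13)/6 = 30/6 = 5

Forward pass:
ES_A = 0; EF_A = 5
ES_B = 0; EF_B = 10
ES_C = 0; EF_C = 14
ES_D = 0; EF_D = 8
ES_E = 0; EF_E = 15
ES_F = 10; EF_F = 10+14 = 24
ES_G = max(EF_B=10, EF_E=15) = 15; EF_G = 15+8 = 23
ES_H = max(EF_A=5, EF_C=14, EF_D=8, EF_F=24, EF_G=23) = 24; EF_H = 24+5 = 29
Expected project duration μ = 29 days. Critical path: B → F → H.

29 days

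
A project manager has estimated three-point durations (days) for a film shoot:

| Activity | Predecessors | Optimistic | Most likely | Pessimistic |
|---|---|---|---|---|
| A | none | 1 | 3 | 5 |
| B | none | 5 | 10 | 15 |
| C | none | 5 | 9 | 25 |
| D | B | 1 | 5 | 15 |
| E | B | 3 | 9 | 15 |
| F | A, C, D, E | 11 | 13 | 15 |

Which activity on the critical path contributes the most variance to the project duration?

te_A = (1 + 4·3 + 5)/6 = 18/6 = 3; σ²_A = ((5−1)/6)² = 0.444
te_B = (5 + 4·10 + 15)/6 = 60/6 = 10; σ²_B = ((15−5)/6)² = 2.778
te_C = (5 + 4·9 + 25)/6 = 66/6 = 11; σ²_C = ((25−5)/6)² = 11.111
te_D = (1 + 4·5 + 15)/6 = 36/6 = 6; σ²_D = ((15−1)/6)² = 5.444
te_E = (3 + 4·9 + 15)/6 = 54/6 = 9; σ²_E = ((15−3)/6)² = 4.000
te_F = (11 + 4·13 + 15)/6 = 78/6 = 13; σ²_F = ((15−11)/6)² = 0.444

Forward pass:
ES_A = 0; EF_A = 3
ES_B = 0; EF_B = 10
ES_C = 0; EF_C = 11
ES_D = 10; EF_D = 10+6 = 16
ES_E = 10; EF_E = 10+9 = 19
ES_F = max(EF_A=3, EF_C=11, EF_D=16, EF_E=19) = 19; EF_F = 19+13 = 32
Expected project duration μ = 32 days. Critical path: B → E → F.

Variances on critical path: σ²_B=2.778, σ²_E=4.000, σ²_F=0.444.
Largest is σ²_E = 4.000.

E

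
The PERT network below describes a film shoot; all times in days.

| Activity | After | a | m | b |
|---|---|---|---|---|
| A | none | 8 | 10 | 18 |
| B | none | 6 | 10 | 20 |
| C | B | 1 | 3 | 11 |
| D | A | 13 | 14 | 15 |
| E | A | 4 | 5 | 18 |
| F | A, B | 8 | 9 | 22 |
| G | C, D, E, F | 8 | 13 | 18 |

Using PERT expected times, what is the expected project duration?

te_A = (8 + 4·10 + 18)/6 = 66/6 = 11
te_B = (6 + 4·10 + 20)/6 = 66/6 = 11
te_C = (1 + 4·3 + 11)/6 = 24/6 = 4
te_D = (13 + 4·14 + 15)/6 = 84/6 = 14
te_E = (4 + 4·5 + 18)/6 = 42/6 = 7
te_F = (8 + 4·9 + 22)/6 = 66/6 = 11
te_G = (8 + 4·13 + 18)/6 = 78/6 = 13

Forward pass:
ES_A = 0; EF_A = 11
ES_B = 0; EF_B = 11
ES_C = 11; EF_C = 11+4 = 15
ES_D = 11; EF_D = 11+14 = 25
ES_E = 11; EF_E = 11+7 = 18
ES_F = max(EF_A=11, EF_B=11) = 11; EF_F = 11+11 = 22
ES_G = max(EF_C=15, EF_D=25, EF_E=18, EF_F=22) = 25; EF_G = 25+13 = 38
Expected project duration μ = 38 days. Critical path: A → D → G.

38 days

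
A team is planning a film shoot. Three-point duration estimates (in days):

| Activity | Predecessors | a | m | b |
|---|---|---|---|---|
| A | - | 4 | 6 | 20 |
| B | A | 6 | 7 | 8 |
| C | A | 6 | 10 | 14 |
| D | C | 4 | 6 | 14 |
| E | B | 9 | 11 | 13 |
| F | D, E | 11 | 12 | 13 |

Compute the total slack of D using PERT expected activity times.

1 days

te_A = (4 + 4·6 + 20)/6 = 48/6 = 8
te_B = (6 + 4·7 + 8)/6 = 42/6 = 7
te_C = (6 + 4·10 + 14)/6 = 60/6 = 10
te_D = (4 + 4·6 + 14)/6 = 42/6 = 7
te_E = (9 + 4·11 + 13)/6 = 66/6 = 11
te_F = (11 + 4·12 + 13)/6 = 72/6 = 12

Forward pass:
ES_A = 0; EF_A = 8
ES_B = 8; EF_B = 8+7 = 15
ES_C = 8; EF_C = 8+10 = 18
ES_D = 18; EF_D = 18+7 = 25
ES_E = 15; EF_E = 15+11 = 26
ES_F = max(EF_D=25, EF_E=26) = 26; EF_F = 26+12 = 38
Expected project duration μ = 38 days. Critical path: A → B → E → F.

Backward pass:
LF_F = 38; LS_F = 38−12 = 26
LF_E = LS_F = 26; LS_E = 26−11 = 15
LF_D = LS_F = 26; LS_D = 26−7 = 19
LF_C = LS_D = 19; LS_C = 19−10 = 9
LF_B = LS_E = 15; LS_B = 15−7 = 8
LF_A = min(LS_B=8, LS_C=9) = 8; LS_A = 8−8 = 0
Slack_D = LS_D − ES_D = 19 − 18 = 1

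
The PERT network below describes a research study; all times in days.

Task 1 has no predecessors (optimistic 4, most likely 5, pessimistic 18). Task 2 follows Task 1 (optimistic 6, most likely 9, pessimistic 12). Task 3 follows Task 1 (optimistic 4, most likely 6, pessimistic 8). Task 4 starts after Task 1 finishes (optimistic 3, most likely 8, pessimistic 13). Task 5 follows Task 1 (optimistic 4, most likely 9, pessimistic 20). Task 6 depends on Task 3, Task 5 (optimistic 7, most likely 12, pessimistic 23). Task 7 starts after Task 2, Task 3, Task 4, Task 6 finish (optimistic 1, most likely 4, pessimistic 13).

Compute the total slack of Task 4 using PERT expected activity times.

15 days

te_Task 1 = (4 + 4·5 + 18)/6 = 42/6 = 7
te_Task 2 = (6 + 4·9 + 12)/6 = 54/6 = 9
te_Task 3 = (4 + 4·6 + 8)/6 = 36/6 = 6
te_Task 4 = (3 + 4·8 + 13)/6 = 48/6 = 8
te_Task 5 = (4 + 4·9 + 20)/6 = 60/6 = 10
te_Task 6 = (7 + 4·12 + 23)/6 = 78/6 = 13
te_Task 7 = (1 + 4·4 + 13)/6 = 30/6 = 5

Forward pass:
ES_Task 1 = 0; EF_Task 1 = 7
ES_Task 2 = 7; EF_Task 2 = 7+9 = 16
ES_Task 3 = 7; EF_Task 3 = 7+6 = 13
ES_Task 4 = 7; EF_Task 4 = 7+8 = 15
ES_Task 5 = 7; EF_Task 5 = 7+10 = 17
ES_Task 6 = max(EF_Task 3=13, EF_Task 5=17) = 17; EF_Task 6 = 17+13 = 30
ES_Task 7 = max(EF_Task 2=16, EF_Task 3=13, EF_Task 4=15, EF_Task 6=30) = 30; EF_Task 7 = 30+5 = 35
Expected project duration μ = 35 days. Critical path: Task 1 → Task 5 → Task 6 → Task 7.

Backward pass:
LF_Task 7 = 35; LS_Task 7 = 35−5 = 30
LF_Task 6 = LS_Task 7 = 30; LS_Task 6 = 30−13 = 17
LF_Task 5 = LS_Task 6 = 17; LS_Task 5 = 17−10 = 7
LF_Task 4 = LS_Task 7 = 30; LS_Task 4 = 30−8 = 22
LF_Task 3 = min(LS_Task 6=17, LS_Task 7=30) = 17; LS_Task 3 = 17−6 = 11
LF_Task 2 = LS_Task 7 = 30; LS_Task 2 = 30−9 = 21
LF_Task 1 = min(LS_Task 2=21, LS_Task 3=11, LS_Task 4=22, LS_Task 5=7) = 7; LS_Task 1 = 7−7 = 0
Slack_Task 4 = LS_Task 4 − ES_Task 4 = 22 − 7 = 15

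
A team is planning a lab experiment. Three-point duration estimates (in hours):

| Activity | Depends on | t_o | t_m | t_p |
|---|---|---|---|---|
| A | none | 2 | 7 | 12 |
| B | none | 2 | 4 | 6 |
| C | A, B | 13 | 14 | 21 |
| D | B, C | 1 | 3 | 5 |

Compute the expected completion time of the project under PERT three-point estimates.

te_A = (2 + 4·7 + 12)/6 = 42/6 = 7
te_B = (2 + 4·4 + 6)/6 = 24/6 = 4
te_C = (13 + 4·14 + 21)/6 = 90/6 = 15
te_D = (1 + 4·3 + 5)/6 = 18/6 = 3

Forward pass:
ES_A = 0; EF_A = 7
ES_B = 0; EF_B = 4
ES_C = max(EF_A=7, EF_B=4) = 7; EF_C = 7+15 = 22
ES_D = max(EF_B=4, EF_C=22) = 22; EF_D = 22+3 = 25
Expected project duration μ = 25 hours. Critical path: A → C → D.

25 hours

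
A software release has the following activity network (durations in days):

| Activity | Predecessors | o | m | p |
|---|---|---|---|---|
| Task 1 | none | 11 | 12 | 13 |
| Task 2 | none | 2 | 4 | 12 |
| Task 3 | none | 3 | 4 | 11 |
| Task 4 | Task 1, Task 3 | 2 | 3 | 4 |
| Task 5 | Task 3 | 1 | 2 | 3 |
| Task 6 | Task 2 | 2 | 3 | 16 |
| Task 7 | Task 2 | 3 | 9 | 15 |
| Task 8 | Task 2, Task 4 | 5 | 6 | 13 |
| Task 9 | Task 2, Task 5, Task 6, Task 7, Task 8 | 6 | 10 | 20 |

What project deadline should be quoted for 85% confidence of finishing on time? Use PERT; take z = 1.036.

35.8 days

te_Task 1 = (11 + 4·12 + 13)/6 = 72/6 = 12; σ²_Task 1 = ((13−11)/6)² = 0.111
te_Task 2 = (2 + 4·4 + 12)/6 = 30/6 = 5; σ²_Task 2 = ((12−2)/6)² = 2.778
te_Task 3 = (3 + 4·4 + 11)/6 = 30/6 = 5; σ²_Task 3 = ((11−3)/6)² = 1.778
te_Task 4 = (2 + 4·3 + 4)/6 = 18/6 = 3; σ²_Task 4 = ((4−2)/6)² = 0.111
te_Task 5 = (1 + 4·2 + 3)/6 = 12/6 = 2; σ²_Task 5 = ((3−1)/6)² = 0.111
te_Task 6 = (2 + 4·3 + 16)/6 = 30/6 = 5; σ²_Task 6 = ((16−2)/6)² = 5.444
te_Task 7 = (3 + 4·9 + 15)/6 = 54/6 = 9; σ²_Task 7 = ((15−3)/6)² = 4.000
te_Task 8 = (5 + 4·6 + 13)/6 = 42/6 = 7; σ²_Task 8 = ((13−5)/6)² = 1.778
te_Task 9 = (6 + 4·10 + 20)/6 = 66/6 = 11; σ²_Task 9 = ((20−6)/6)² = 5.444

Forward pass:
ES_Task 1 = 0; EF_Task 1 = 12
ES_Task 2 = 0; EF_Task 2 = 5
ES_Task 3 = 0; EF_Task 3 = 5
ES_Task 4 = max(EF_Task 1=12, EF_Task 3=5) = 12; EF_Task 4 = 12+3 = 15
ES_Task 5 = 5; EF_Task 5 = 5+2 = 7
ES_Task 6 = 5; EF_Task 6 = 5+5 = 10
ES_Task 7 = 5; EF_Task 7 = 5+9 = 14
ES_Task 8 = max(EF_Task 2=5, EF_Task 4=15) = 15; EF_Task 8 = 15+7 = 22
ES_Task 9 = max(EF_Task 2=5, EF_Task 5=7, EF_Task 6=10, EF_Task 7=14, EF_Task 8=22) = 22; EF_Task 9 = 22+11 = 33
Expected project duration μ = 33 days. Critical path: Task 1 → Task 4 → Task 8 → Task 9.

Variance along critical path = 0.111 + 0.111 + 1.778 + 5.444 = 7.444; σ = 2.728 days.
D = μ + z·σ = 33 + 1.036·2.728 = 35.8 days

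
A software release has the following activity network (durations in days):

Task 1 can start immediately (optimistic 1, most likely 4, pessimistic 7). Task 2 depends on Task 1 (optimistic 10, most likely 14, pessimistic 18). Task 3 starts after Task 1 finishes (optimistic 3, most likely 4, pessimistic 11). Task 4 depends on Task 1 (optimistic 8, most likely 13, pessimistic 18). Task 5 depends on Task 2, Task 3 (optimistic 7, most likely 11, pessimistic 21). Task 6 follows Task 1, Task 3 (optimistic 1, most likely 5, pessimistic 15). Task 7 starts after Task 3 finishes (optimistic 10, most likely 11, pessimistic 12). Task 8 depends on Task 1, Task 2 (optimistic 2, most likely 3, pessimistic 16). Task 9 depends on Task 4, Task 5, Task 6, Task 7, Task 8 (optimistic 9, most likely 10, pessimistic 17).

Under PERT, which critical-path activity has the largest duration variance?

te_Task 1 = (1 + 4·4 + 7)/6 = 24/6 = 4; σ²_Task 1 = ((7−1)/6)² = 1.000
te_Task 2 = (10 + 4·14 + 18)/6 = 84/6 = 14; σ²_Task 2 = ((18−10)/6)² = 1.778
te_Task 3 = (3 + 4·4 + 11)/6 = 30/6 = 5; σ²_Task 3 = ((11−3)/6)² = 1.778
te_Task 4 = (8 + 4·13 + 18)/6 = 78/6 = 13; σ²_Task 4 = ((18−8)/6)² = 2.778
te_Task 5 = (7 + 4·11 + 21)/6 = 72/6 = 12; σ²_Task 5 = ((21−7)/6)² = 5.444
te_Task 6 = (1 + 4·5 + 15)/6 = 36/6 = 6; σ²_Task 6 = ((15−1)/6)² = 5.444
te_Task 7 = (10 + 4·11 + 12)/6 = 66/6 = 11; σ²_Task 7 = ((12−10)/6)² = 0.111
te_Task 8 = (2 + 4·3 + 16)/6 = 30/6 = 5; σ²_Task 8 = ((16−2)/6)² = 5.444
te_Task 9 = (9 + 4·10 + 17)/6 = 66/6 = 11; σ²_Task 9 = ((17−9)/6)² = 1.778

Forward pass:
ES_Task 1 = 0; EF_Task 1 = 4
ES_Task 2 = 4; EF_Task 2 = 4+14 = 18
ES_Task 3 = 4; EF_Task 3 = 4+5 = 9
ES_Task 4 = 4; EF_Task 4 = 4+13 = 17
ES_Task 5 = max(EF_Task 2=18, EF_Task 3=9) = 18; EF_Task 5 = 18+12 = 30
ES_Task 6 = max(EF_Task 1=4, EF_Task 3=9) = 9; EF_Task 6 = 9+6 = 15
ES_Task 7 = 9; EF_Task 7 = 9+11 = 20
ES_Task 8 = max(EF_Task 1=4, EF_Task 2=18) = 18; EF_Task 8 = 18+5 = 23
ES_Task 9 = max(EF_Task 4=17, EF_Task 5=30, EF_Task 6=15, EF_Task 7=20, EF_Task 8=23) = 30; EF_Task 9 = 30+11 = 41
Expected project duration μ = 41 days. Critical path: Task 1 → Task 2 → Task 5 → Task 9.

Variances on critical path: σ²_Task 1=1.000, σ²_Task 2=1.778, σ²_Task 5=5.444, σ²_Task 9=1.778.
Largest is σ²_Task 5 = 5.444.

Task 5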